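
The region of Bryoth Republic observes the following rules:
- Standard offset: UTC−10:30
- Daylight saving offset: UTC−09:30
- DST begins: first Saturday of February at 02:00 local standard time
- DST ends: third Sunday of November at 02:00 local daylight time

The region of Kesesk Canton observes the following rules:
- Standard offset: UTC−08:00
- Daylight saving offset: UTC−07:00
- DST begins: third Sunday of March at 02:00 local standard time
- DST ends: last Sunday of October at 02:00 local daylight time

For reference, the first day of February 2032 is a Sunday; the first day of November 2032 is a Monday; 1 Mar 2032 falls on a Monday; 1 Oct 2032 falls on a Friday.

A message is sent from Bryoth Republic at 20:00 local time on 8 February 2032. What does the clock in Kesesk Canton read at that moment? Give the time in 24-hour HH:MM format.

1 February 2032 is a Sunday, so the first Saturday is February 7.
1 November 2032 is a Monday, so the first Sunday is November 7 and the third is November 21.
8 February 2032 lies within the daylight-saving period (7 February – 21 November), so Bryoth Republic is on daylight time, UTC−09:30.
20:00 Bryoth Republic + 9h30m = 05:30 UTC (rolling into the next day, 9 February 2032).
1 March 2032 is a Monday, so the first Sunday is March 7 and the third is March 21.
1 October 2032 is a Friday, so Sundays fall on 3, 10, 17, 24, 31; the last is October 31.
At the standard offset (UTC−08:00), 05:30 UTC − 8h = 21:30 Kesesk Canton standard time (rolling into the previous day, 8 February 2032).
The standard-time date in Kesesk Canton, 8 February 2032, does not fall between 21 March and 31 October, so daylight saving is not in effect and Kesesk Canton is at UTC−08:00.
05:30 UTC − 8h = 21:30 Kesesk Canton (rolling into the previous day, 8 February 2032).

21:30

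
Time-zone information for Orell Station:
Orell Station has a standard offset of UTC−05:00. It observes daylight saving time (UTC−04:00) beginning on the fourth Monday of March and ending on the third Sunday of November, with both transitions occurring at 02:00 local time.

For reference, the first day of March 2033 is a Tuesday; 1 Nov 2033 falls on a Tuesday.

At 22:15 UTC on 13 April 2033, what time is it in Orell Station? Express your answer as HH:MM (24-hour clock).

1 March 2033 is a Tuesday, so the first Monday is March 7 and the fourth is March 28.
1 November 2033 is a Tuesday, so the first Sunday is November 6 and the third is November 20.
At the standard offset (UTC−05:00), 22:15 UTC − 5h = 17:15 Orell Station standard time.
The standard-time date in Orell Station, 13 April 2033, falls between 28 March and 20 November, so daylight saving is in effect and Orell Station is at UTC−04:00.
22:15 UTC − 4h = 18:15 local.

18:15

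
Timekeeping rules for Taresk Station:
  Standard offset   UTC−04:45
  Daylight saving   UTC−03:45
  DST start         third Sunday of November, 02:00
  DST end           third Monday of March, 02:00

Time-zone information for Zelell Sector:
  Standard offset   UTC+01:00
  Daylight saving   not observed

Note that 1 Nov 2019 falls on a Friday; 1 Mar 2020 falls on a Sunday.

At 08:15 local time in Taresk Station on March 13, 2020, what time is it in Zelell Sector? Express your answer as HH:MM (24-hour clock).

13:00

1 November 2019 is a Friday, so the first Sunday is November 3 and the third is November 17.
1 March 2020 is a Sunday, so the first Monday is March 2 and the third is March 16.
Daylight saving runs 17 November 2019 – 16 March 2020; March 13, 2020 is inside that window, so Taresk Station is at UTC−03:45.
08:15 Taresk Station + 3h45m = 12:00 UTC.
Zelell Sector has no daylight saving, so its offset is UTC+01:00 year-round.
12:00 UTC + 1h = 13:00 Zelell Sector.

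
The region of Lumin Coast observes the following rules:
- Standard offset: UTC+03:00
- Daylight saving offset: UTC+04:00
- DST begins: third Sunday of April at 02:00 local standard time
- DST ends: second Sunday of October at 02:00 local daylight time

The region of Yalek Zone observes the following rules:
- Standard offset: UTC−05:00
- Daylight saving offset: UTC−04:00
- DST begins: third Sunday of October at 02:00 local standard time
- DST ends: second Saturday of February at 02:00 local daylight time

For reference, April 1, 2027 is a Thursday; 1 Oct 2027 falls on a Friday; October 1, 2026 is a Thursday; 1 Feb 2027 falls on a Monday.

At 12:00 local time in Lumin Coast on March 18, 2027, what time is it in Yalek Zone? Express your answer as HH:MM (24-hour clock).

04:00

1 April 2027 is a Thursday, so the first Sunday is April 4 and the third is April 18.
1 October 2027 is a Friday, so the first Sunday is October 3 and the second is October 10.
March 18, 2027 is outside the daylight-saving period (18 April – 10 October), so Lumin Coast is on standard time, UTC+03:00.
12:00 Lumin Coast − 3h = 09:00 UTC.
1 October 2026 is a Thursday, so the first Sunday is October 4 and the third is October 18.
1 February 2027 is a Monday, so the first Saturday is February 6 and the second is February 13.
At the standard offset (UTC−05:00), 09:00 UTC − 5h = 04:00 Yalek Zone standard time.
The standard-time date in Yalek Zone, March 18, 2027, is outside the daylight-saving period (18 October 2026 – 13 February 2027), so Yalek Zone is on standard time, UTC−05:00.
09:00 UTC − 5h = 04:00 Yalek Zone.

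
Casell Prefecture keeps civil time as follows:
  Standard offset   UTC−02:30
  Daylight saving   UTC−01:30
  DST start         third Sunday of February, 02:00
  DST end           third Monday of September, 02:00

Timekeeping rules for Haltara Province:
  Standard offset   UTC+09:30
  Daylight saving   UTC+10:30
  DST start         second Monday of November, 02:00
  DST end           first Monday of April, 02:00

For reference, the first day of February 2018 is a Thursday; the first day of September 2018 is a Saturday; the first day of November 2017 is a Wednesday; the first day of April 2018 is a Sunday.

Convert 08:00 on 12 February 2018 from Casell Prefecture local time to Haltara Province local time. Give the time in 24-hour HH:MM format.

1 February 2018 is a Thursday, so the first Sunday is February 4 and the third is February 18.
1 September 2018 is a Saturday, so the first Monday is September 3 and the third is September 17.
12 February 2018 does not fall between 18 February and 17 September, so daylight saving is not in effect and Casell Prefecture is at UTC−02:30.
08:00 Casell Prefecture + 2h30m = 10:30 UTC.
1 November 2017 is a Wednesday, so the first Monday is November 6 and the second is November 13.
1 April 2018 is a Sunday, so the first Monday is April 2.
At the standard offset (UTC+09:30), 10:30 UTC + 9h30m = 20:00 Haltara Province standard time.
Daylight saving runs 13 November 2017 – 2 April 2018; the standard-time date in Haltara Province, 12 February 2018, is inside that window, so Haltara Province is at UTC+10:30.
10:30 UTC + 10h30m = 21:00 Haltara Province.

21:00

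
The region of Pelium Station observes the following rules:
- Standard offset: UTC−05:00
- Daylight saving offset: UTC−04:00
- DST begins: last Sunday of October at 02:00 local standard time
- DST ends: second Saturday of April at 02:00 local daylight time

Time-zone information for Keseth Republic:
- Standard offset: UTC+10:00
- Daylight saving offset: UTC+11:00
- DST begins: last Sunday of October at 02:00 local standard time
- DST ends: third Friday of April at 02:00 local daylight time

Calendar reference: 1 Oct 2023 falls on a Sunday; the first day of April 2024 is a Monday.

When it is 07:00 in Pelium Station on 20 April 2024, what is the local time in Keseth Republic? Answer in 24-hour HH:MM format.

1 October 2023 is a Sunday, so Sundays fall on 1, 8, 15, 22, 29; the last is October 29.
1 April 2024 is a Monday, so the first Saturday is April 6 and the second is April 13.
20 April 2024 is outside the daylight-saving period (29 October 2023 – 13 April 2024), so Pelium Station is on standard time, UTC−05:00.
07:00 Pelium Station + 5h = 12:00 UTC.
1 October 2023 is a Sunday, so Sundays fall on 1, 8, 15, 22, 29; the last is October 29.
1 April 2024 is a Monday, so the first Friday is April 5 and the third is April 19.
At the standard offset (UTC+10:00), 12:00 UTC + 10h = 22:00 Keseth Republic standard time.
The standard-time date in Keseth Republic, 20 April 2024, is outside the daylight-saving period (29 October 2023 – 19 April 2024), so Keseth Republic is on standard time, UTC+10:00.
12:00 UTC + 10h = 22:00 Keseth Republic.

22:00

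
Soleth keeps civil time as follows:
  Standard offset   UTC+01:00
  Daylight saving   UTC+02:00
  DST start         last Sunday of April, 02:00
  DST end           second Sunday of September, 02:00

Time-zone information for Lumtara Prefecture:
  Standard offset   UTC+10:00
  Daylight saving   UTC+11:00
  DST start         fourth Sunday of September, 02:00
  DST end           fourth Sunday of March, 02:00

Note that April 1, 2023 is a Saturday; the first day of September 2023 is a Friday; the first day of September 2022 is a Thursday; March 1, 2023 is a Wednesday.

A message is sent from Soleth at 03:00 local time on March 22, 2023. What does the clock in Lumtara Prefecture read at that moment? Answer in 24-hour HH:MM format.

13:00

1 April 2023 is a Saturday, so Sundays fall on 2, 9, 16, 23, 30; the last is April 30.
1 September 2023 is a Friday, so the first Sunday is September 3 and the second is September 10.
March 22, 2023 does not fall between 30 April and 10 September, so daylight saving is not in effect and Soleth is at UTC+01:00.
03:00 Soleth − 1h = 02:00 UTC.
1 September 2022 is a Thursday, so the first Sunday is September 4 and the fourth is September 25.
1 March 2023 is a Wednesday, so the first Sunday is March 5 and the fourth is March 26.
At the standard offset (UTC+10:00), 02:00 UTC + 10h = 12:00 Lumtara Prefecture standard time.
The standard-time date in Lumtara Prefecture, March 22, 2023, lies within the daylight-saving period (25 September 2022 – 26 March 2023), so Lumtara Prefecture is on daylight time, UTC+11:00.
02:00 UTC + 11h = 13:00 Lumtara Prefecture.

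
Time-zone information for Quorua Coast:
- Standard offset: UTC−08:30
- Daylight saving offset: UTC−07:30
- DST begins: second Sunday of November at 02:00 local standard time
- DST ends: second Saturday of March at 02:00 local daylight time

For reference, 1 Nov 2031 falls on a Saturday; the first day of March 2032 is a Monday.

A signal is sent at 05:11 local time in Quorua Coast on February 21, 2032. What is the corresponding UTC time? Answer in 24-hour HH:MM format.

1 November 2031 is a Saturday, so the first Sunday is November 2 and the second is November 9.
1 March 2032 is a Monday, so the first Saturday is March 6 and the second is March 13.
February 21, 2032 falls between 9 November 2031 and 13 March 2032, so daylight saving is in effect and Quorua Coast is at UTC−07:30.
05:11 local + 7h30m = 12:41 UTC.

12:41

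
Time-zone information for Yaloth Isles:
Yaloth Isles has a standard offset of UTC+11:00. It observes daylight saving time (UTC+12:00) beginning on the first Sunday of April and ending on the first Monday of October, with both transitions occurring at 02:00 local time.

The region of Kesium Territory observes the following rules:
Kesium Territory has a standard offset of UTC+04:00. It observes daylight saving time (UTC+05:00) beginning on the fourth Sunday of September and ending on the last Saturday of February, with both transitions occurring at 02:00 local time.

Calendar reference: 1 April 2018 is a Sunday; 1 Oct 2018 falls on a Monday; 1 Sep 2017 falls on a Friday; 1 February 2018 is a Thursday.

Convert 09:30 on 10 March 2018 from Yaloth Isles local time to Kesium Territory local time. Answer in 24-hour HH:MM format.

1 April 2018 is a Sunday, so the first Sunday is April 1.
1 October 2018 is a Monday, so the first Monday is October 1.
10 March 2018 does not fall between 1 April and 1 October, so daylight saving is not in effect and Yaloth Isles is at UTC+11:00.
09:30 Yaloth Isles − 11h = 22:30 UTC (rolling into the previous day, 9 March 2018).
1 September 2017 is a Friday, so the first Sunday is September 3 and the fourth is September 24.
1 February 2018 is a Thursday, so Saturdays fall on 3, 10, 17, 24; the last is February 24.
At the standard offset (UTC+04:00), 22:30 UTC + 4h = 02:30 Kesium Territory standard time (rolling into the next day, 10 March 2018).
Daylight saving runs 24 September 2017 – 24 February 2018; the standard-time date in Kesium Territory, 10 March 2018, is outside that window, so Kesium Territory is on standard time at UTC+04:00.
22:30 UTC + 4h = 02:30 Kesium Territory (rolling into the next day, 10 March 2018).

02:30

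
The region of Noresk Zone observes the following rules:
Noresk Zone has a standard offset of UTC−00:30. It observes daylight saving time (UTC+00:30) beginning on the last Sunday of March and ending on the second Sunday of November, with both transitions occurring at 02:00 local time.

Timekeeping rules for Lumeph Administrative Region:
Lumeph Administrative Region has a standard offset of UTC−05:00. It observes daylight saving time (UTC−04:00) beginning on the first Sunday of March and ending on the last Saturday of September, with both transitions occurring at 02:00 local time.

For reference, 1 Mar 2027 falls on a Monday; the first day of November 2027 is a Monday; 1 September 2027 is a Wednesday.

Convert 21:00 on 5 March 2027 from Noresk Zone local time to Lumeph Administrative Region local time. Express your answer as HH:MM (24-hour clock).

16:30

1 March 2027 is a Monday, so Sundays fall on 7, 14, 21, 28; the last is March 28.
1 November 2027 is a Monday, so the first Sunday is November 7 and the second is November 14.
5 March 2027 does not fall between 28 March and 14 November, so daylight saving is not in effect and Noresk Zone is at UTC−00:30.
21:00 Noresk Zone + 0h30m = 21:30 UTC.
1 March 2027 is a Monday, so the first Sunday is March 7.
1 September 2027 is a Wednesday, so Saturdays fall on 4, 11, 18, 25; the last is September 25.
At the standard offset (UTC−05:00), 21:30 UTC − 5h = 16:30 Lumeph Administrative Region standard time.
The standard-time date in Lumeph Administrative Region, 5 March 2027, is outside the daylight-saving period (7 March – 25 September), so Lumeph Administrative Region is on standard time, UTC−05:00.
21:30 UTC − 5h = 16:30 Lumeph Administrative Region.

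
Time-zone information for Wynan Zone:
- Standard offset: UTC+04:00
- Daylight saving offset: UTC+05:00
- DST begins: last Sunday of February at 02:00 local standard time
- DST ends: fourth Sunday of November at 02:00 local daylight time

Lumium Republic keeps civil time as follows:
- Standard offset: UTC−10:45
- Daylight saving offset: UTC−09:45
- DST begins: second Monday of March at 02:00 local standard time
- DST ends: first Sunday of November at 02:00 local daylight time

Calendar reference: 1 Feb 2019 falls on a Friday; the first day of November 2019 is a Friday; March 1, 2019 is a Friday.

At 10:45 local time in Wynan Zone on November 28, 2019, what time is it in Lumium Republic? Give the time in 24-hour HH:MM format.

20:00

1 February 2019 is a Friday, so Sundays fall on 3, 10, 17, 24; the last is February 24.
1 November 2019 is a Friday, so the first Sunday is November 3 and the fourth is November 24.
November 28, 2019 does not fall between 24 February and 24 November, so daylight saving is not in effect and Wynan Zone is at UTC+04:00.
10:45 Wynan Zone − 4h = 06:45 UTC.
1 March 2019 is a Friday, so the first Monday is March 4 and the second is March 11.
1 November 2019 is a Friday, so the first Sunday is November 3.
At the standard offset (UTC−10:45), 06:45 UTC − 10h45m = 20:00 Lumium Republic standard time (rolling into the previous day, 27 November 2019).
The standard-time date in Lumium Republic, November 27, 2019, is outside the daylight-saving period (11 March – 3 November), so Lumium Republic is on standard time, UTC−10:45.
06:45 UTC − 10h45m = 20:00 Lumium Republic (rolling into the previous day, 27 November 2019).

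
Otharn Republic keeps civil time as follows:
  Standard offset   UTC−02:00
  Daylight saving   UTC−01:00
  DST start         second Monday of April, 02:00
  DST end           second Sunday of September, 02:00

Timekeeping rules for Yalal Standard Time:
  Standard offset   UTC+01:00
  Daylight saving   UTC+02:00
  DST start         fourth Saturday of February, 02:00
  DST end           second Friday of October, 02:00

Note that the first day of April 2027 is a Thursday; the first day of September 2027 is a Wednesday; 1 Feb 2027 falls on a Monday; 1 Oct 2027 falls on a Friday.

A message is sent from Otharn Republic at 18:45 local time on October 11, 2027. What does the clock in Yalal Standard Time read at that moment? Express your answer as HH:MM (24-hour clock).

21:45

1 April 2027 is a Thursday, so the first Monday is April 5 and the second is April 12.
1 September 2027 is a Wednesday, so the first Sunday is September 5 and the second is September 12.
Daylight saving runs 12 April – 12 September; October 11, 2027 is outside that window, so Otharn Republic is on standard time at UTC−02:00.
18:45 Otharn Republic + 2h = 20:45 UTC.
1 February 2027 is a Monday, so the first Saturday is February 6 and the fourth is February 27.
1 October 2027 is a Friday, so the first Friday is October 1 and the second is October 8.
At the standard offset (UTC+01:00), 20:45 UTC + 1h = 21:45 Yalal Standard Time standard time.
Daylight saving runs 27 February – 8 October; the standard-time date in Yalal Standard Time, October 11, 2027, is outside that window, so Yalal Standard Time is on standard time at UTC+01:00.
20:45 UTC + 1h = 21:45 Yalal Standard Time.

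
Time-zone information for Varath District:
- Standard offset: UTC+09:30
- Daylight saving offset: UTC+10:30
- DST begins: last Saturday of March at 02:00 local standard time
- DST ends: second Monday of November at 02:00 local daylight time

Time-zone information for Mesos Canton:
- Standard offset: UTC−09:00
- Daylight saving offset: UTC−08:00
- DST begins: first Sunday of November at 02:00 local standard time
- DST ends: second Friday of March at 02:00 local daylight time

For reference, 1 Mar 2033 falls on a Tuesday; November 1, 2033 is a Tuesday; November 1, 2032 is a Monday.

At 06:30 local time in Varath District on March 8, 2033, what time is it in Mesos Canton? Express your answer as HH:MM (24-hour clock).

1 March 2033 is a Tuesday, so Saturdays fall on 5, 12, 19, 26; the last is March 26.
1 November 2033 is a Tuesday, so the first Monday is November 7 and the second is November 14.
March 8, 2033 does not fall between 26 March and 14 November, so daylight saving is not in effect and Varath District is at UTC+09:30.
06:30 Varath District − 9h30m = 21:00 UTC (rolling into the previous day, 7 March 2033).
1 November 2032 is a Monday, so the first Sunday is November 7.
1 March 2033 is a Tuesday, so the first Friday is March 4 and the second is March 11.
At the standard offset (UTC−09:00), 21:00 UTC − 9h = 12:00 Mesos Canton standard time.
Daylight saving runs 7 November 2032 – 11 March 2033; the standard-time date in Mesos Canton, March 7, 2033, is inside that window, so Mesos Canton is at UTC−08:00.
21:00 UTC − 8h = 13:00 Mesos Canton.

13:00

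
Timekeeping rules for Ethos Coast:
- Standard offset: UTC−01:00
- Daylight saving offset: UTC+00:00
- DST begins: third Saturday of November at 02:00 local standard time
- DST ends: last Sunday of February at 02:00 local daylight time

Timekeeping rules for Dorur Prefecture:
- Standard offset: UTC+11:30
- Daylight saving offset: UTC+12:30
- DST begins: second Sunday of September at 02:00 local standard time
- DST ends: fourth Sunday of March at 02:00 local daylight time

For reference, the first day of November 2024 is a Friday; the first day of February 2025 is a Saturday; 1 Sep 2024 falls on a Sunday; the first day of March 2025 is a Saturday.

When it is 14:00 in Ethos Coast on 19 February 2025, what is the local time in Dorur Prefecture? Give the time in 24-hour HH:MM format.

02:30

1 November 2024 is a Friday, so the first Saturday is November 2 and the third is November 16.
1 February 2025 is a Saturday, so Sundays fall on 2, 9, 16, 23; the last is February 23.
19 February 2025 lies within the daylight-saving period (16 November 2024 – 23 February 2025), so Ethos Coast is on daylight time, UTC+00:00.
14:00 Ethos Coast − 0h = 14:00 UTC.
1 September 2024 is a Sunday, so the first Sunday is September 1 and the second is September 8.
1 March 2025 is a Saturday, so the first Sunday is March 2 and the fourth is March 23.
At the standard offset (UTC+11:30), 14:00 UTC + 11h30m = 01:30 Dorur Prefecture standard time (rolling into the next day, 20 February 2025).
The standard-time date in Dorur Prefecture, 20 February 2025, falls between 8 September 2024 and 23 March 2025, so daylight saving is in effect and Dorur Prefecture is at UTC+12:30.
14:00 UTC + 12h30m = 02:30 Dorur Prefecture (rolling into the next day, 20 February 2025).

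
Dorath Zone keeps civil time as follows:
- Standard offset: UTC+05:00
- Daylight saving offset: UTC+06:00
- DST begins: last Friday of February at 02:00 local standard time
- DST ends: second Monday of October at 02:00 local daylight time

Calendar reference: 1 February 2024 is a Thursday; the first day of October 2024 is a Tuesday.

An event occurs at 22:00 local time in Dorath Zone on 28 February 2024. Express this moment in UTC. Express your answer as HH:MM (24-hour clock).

16:00

1 February 2024 is a Thursday, so Fridays fall on 2, 9, 16, 23; the last is February 23.
1 October 2024 is a Tuesday, so the first Monday is October 7 and the second is October 14.
28 February 2024 lies within the daylight-saving period (23 February – 14 October), so Dorath Zone is on daylight time, UTC+06:00.
22:00 local − 6h = 16:00 UTC.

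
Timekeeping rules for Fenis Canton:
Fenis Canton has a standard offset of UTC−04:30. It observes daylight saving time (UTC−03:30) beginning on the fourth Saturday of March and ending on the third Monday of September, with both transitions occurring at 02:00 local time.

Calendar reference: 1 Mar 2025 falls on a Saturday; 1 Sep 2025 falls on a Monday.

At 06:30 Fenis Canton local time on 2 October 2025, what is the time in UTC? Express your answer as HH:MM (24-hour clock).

1 March 2025 is a Saturday, so the first Saturday is March 1 and the fourth is March 22.
1 September 2025 is a Monday, so the first Monday is September 1 and the third is September 15.
2 October 2025 does not fall between 22 March and 15 September, so daylight saving is not in effect and Fenis Canton is at UTC−04:30.
06:30 local + 4h30m = 11:00 UTC.

11:00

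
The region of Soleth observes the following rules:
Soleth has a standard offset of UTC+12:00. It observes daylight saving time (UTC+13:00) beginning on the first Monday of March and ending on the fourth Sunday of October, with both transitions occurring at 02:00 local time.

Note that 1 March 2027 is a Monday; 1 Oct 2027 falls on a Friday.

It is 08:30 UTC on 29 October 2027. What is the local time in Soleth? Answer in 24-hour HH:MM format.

1 March 2027 is a Monday, so the first Monday is March 1.
1 October 2027 is a Friday, so the first Sunday is October 3 and the fourth is October 24.
At the standard offset (UTC+12:00), 08:30 UTC + 12h = 20:30 Soleth standard time.
The standard-time date in Soleth, 29 October 2027, does not fall between 1 March and 24 October, so daylight saving is not in effect and Soleth is at UTC+12:00.
08:30 UTC + 12h = 20:30 local.

20:30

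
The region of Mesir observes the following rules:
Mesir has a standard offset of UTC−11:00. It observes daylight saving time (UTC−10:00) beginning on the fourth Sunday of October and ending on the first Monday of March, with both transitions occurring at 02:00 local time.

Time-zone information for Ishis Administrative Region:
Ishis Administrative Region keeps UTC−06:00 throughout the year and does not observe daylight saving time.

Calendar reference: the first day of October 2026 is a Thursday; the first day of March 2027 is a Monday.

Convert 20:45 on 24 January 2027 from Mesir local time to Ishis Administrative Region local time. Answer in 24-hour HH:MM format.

1 October 2026 is a Thursday, so the first Sunday is October 4 and the fourth is October 25.
1 March 2027 is a Monday, so the first Monday is March 1.
24 January 2027 falls between 25 October 2026 and 1 March 2027, so daylight saving is in effect and Mesir is at UTC−10:00.
20:45 Mesir + 10h = 06:45 UTC (rolling into the next day, 25 January 2027).
Ishis Administrative Region stays on UTC−06:00 all year.
06:45 UTC − 6h = 00:45 Ishis Administrative Region.

00:45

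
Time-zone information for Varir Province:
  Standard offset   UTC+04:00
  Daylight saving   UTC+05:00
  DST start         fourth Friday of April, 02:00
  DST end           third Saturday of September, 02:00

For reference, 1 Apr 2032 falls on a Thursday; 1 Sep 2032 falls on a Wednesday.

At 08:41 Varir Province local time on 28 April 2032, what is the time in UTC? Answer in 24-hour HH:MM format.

1 April 2032 is a Thursday, so the first Friday is April 2 and the fourth is April 23.
1 September 2032 is a Wednesday, so the first Saturday is September 4 and the third is September 18.
28 April 2032 falls between 23 April and 18 September, so daylight saving is in effect and Varir Province is at UTC+05:00.
08:41 local − 5h = 03:41 UTC.

03:41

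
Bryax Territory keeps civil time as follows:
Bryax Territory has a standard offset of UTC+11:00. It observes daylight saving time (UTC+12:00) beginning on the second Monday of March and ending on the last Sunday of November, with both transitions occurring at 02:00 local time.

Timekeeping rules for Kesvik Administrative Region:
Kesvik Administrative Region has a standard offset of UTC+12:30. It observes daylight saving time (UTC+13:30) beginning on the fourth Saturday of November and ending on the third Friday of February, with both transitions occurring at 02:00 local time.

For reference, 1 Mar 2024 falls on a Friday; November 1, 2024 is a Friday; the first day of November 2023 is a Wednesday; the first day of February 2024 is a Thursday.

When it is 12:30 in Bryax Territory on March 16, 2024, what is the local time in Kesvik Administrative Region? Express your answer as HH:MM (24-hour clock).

13:00

1 March 2024 is a Friday, so the first Monday is March 4 and the second is March 11.
1 November 2024 is a Friday, so Sundays fall on 3, 10, 17, 24; the last is November 24.
Daylight saving runs 11 March – 24 November; March 16, 2024 is inside that window, so Bryax Territory is at UTC+12:00.
12:30 Bryax Territory − 12h = 00:30 UTC.
1 November 2023 is a Wednesday, so the first Saturday is November 4 and the fourth is November 25.
1 February 2024 is a Thursday, so the first Friday is February 2 and the third is February 16.
At the standard offset (UTC+12:30), 00:30 UTC + 12h30m = 13:00 Kesvik Administrative Region standard time.
The standard-time date in Kesvik Administrative Region, March 16, 2024, does not fall between 25 November 2023 and 16 February 2024, so daylight saving is not in effect and Kesvik Administrative Region is at UTC+12:30.
00:30 UTC + 12h30m = 13:00 Kesvik Administrative Region.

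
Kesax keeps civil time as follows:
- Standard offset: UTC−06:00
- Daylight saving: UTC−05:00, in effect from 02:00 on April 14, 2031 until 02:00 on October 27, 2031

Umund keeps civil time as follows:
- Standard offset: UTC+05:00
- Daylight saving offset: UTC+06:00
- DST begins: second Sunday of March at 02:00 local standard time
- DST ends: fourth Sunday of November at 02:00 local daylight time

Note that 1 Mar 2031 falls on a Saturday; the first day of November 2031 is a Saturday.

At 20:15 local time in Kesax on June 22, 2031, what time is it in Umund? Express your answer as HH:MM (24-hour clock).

07:15

June 22, 2031 falls between 14 April and 27 October, so daylight saving is in effect and Kesax is at UTC−05:00.
20:15 Kesax + 5h = 01:15 UTC (rolling into the next day, 23 June 2031).
1 March 2031 is a Saturday, so the first Sunday is March 2 and the second is March 9.
1 November 2031 is a Saturday, so the first Sunday is November 2 and the fourth is November 23.
At the standard offset (UTC+05:00), 01:15 UTC + 5h = 06:15 Umund standard time.
The standard-time date in Umund, June 23, 2031, falls between 9 March and 23 November, so daylight saving is in effect and Umund is at UTC+06:00.
01:15 UTC + 6h = 07:15 Umund.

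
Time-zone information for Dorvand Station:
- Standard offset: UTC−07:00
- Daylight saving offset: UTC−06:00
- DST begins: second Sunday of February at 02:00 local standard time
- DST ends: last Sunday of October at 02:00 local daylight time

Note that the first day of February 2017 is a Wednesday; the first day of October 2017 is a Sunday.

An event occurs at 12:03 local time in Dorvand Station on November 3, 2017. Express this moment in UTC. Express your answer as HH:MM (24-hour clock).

19:03

1 February 2017 is a Wednesday, so the first Sunday is February 5 and the second is February 12.
1 October 2017 is a Sunday, so Sundays fall on 1, 8, 15, 22, 29; the last is October 29.
November 3, 2017 is outside the daylight-saving period (12 February – 29 October), so Dorvand Station is on standard time, UTC−07:00.
12:03 local + 7h = 19:03 UTC.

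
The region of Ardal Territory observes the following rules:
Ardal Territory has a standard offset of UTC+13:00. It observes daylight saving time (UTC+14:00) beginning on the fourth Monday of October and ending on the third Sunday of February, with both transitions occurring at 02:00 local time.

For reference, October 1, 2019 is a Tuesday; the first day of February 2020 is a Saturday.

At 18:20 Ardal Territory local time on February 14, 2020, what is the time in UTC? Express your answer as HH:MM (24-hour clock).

1 October 2019 is a Tuesday, so the first Monday is October 7 and the fourth is October 28.
1 February 2020 is a Saturday, so the first Sunday is February 2 and the third is February 16.
Daylight saving runs 28 October 2019 – 16 February 2020; February 14, 2020 is inside that window, so Ardal Territory is at UTC+14:00.
18:20 local − 14h = 04:20 UTC.

04:20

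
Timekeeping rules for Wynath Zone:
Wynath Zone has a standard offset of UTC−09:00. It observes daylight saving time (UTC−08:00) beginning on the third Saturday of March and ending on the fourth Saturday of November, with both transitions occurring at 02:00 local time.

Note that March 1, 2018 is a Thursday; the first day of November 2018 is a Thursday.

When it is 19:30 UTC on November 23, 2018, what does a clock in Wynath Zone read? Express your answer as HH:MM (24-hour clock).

11:30

1 March 2018 is a Thursday, so the first Saturday is March 3 and the third is March 17.
1 November 2018 is a Thursday, so the first Saturday is November 3 and the fourth is November 24.
At the standard offset (UTC−09:00), 19:30 UTC − 9h = 10:30 Wynath Zone standard time.
Daylight saving runs 17 March – 24 November; the standard-time date in Wynath Zone, November 23, 2018, is inside that window, so Wynath Zone is at UTC−08:00.
19:30 UTC − 8h = 11:30 local.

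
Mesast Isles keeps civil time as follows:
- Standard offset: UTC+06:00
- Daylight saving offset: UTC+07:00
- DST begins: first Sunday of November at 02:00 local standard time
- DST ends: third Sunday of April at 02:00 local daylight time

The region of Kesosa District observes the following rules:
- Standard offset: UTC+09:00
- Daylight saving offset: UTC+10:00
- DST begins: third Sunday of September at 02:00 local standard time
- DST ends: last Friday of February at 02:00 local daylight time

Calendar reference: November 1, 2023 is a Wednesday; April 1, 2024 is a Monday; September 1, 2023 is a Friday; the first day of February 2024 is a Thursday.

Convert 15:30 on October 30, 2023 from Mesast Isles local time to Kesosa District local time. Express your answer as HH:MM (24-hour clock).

1 November 2023 is a Wednesday, so the first Sunday is November 5.
1 April 2024 is a Monday, so the first Sunday is April 7 and the third is April 21.
October 30, 2023 does not fall between 5 November 2023 and 21 April 2024, so daylight saving is not in effect and Mesast Isles is at UTC+06:00.
15:30 Mesast Isles − 6h = 09:30 UTC.
1 September 2023 is a Friday, so the first Sunday is September 3 and the third is September 17.
1 February 2024 is a Thursday, so Fridays fall on 2, 9, 16, 23; the last is February 23.
At the standard offset (UTC+09:00), 09:30 UTC + 9h = 18:30 Kesosa District standard time.
The standard-time date in Kesosa District, October 30, 2023, lies within the daylight-saving period (17 September 2023 – 23 February 2024), so Kesosa District is on daylight time, UTC+10:00.
09:30 UTC + 10h = 19:30 Kesosa District.

19:30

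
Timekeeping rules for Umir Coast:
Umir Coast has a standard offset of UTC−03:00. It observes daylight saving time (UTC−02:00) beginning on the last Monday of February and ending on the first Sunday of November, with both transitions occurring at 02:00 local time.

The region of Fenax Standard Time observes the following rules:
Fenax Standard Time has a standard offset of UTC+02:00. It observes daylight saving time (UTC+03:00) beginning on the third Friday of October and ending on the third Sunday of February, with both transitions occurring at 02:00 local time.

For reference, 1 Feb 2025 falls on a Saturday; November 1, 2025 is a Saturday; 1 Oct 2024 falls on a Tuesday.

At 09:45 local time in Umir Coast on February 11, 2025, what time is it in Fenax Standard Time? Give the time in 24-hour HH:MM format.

1 February 2025 is a Saturday, so Mondays fall on 3, 10, 17, 24; the last is February 24.
1 November 2025 is a Saturday, so the first Sunday is November 2.
Daylight saving runs 24 February – 2 November; February 11, 2025 is outside that window, so Umir Coast is on standard time at UTC−03:00.
09:45 Umir Coast + 3h = 12:45 UTC.
1 October 2024 is a Tuesday, so the first Friday is October 4 and the third is October 18.
1 February 2025 is a Saturday, so the first Sunday is February 2 and the third is February 16.
At the standard offset (UTC+02:00), 12:45 UTC + 2h = 14:45 Fenax Standard Time standard time.
Daylight saving runs 18 October 2024 – 16 February 2025; the standard-time date in Fenax Standard Time, February 11, 2025, is inside that window, so Fenax Standard Time is at UTC+03:00.
12:45 UTC + 3h = 15:45 Fenax Standard Time.

15:45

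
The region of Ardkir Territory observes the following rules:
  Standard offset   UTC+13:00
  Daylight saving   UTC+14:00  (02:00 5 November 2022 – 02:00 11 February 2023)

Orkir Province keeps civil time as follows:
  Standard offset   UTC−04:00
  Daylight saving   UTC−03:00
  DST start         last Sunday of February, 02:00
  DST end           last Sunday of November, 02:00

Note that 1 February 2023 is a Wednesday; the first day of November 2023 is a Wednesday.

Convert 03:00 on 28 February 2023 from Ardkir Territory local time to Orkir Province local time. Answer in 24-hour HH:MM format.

Daylight saving runs 5 November 2022 – 11 February 2023; 28 February 2023 is outside that window, so Ardkir Territory is on standard time at UTC+13:00.
03:00 Ardkir Territory − 13h = 14:00 UTC (rolling into the previous day, 27 February 2023).
1 February 2023 is a Wednesday, so Sundays fall on 5, 12, 19, 26; the last is February 26.
1 November 2023 is a Wednesday, so Sundays fall on 5, 12, 19, 26; the last is November 26.
At the standard offset (UTC−04:00), 14:00 UTC − 4h = 10:00 Orkir Province standard time.
Daylight saving runs 26 February – 26 November; the standard-time date in Orkir Province, 27 February 2023, is inside that window, so Orkir Province is at UTC−03:00.
14:00 UTC − 3h = 11:00 Orkir Province.

11:00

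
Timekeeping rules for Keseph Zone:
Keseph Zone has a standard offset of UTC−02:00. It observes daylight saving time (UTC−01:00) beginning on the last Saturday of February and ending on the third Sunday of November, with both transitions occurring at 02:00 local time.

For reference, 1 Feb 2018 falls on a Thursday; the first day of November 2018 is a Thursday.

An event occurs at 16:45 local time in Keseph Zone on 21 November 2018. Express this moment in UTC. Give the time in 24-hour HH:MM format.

18:45

1 February 2018 is a Thursday, so Saturdays fall on 3, 10, 17, 24; the last is February 24.
1 November 2018 is a Thursday, so the first Sunday is November 4 and the third is November 18.
21 November 2018 is outside the daylight-saving period (24 February – 18 November), so Keseph Zone is on standard time, UTC−02:00.
16:45 local + 2h = 18:45 UTC.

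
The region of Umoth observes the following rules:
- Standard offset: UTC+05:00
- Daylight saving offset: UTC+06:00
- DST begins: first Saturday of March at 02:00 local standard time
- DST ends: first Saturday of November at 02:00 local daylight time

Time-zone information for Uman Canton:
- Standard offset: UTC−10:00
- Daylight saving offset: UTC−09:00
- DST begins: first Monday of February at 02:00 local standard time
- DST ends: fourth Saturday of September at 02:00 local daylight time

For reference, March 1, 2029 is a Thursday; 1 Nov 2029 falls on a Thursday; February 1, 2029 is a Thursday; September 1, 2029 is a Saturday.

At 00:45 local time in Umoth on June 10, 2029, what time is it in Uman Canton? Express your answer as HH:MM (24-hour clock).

1 March 2029 is a Thursday, so the first Saturday is March 3.
1 November 2029 is a Thursday, so the first Saturday is November 3.
Daylight saving runs 3 March – 3 November; June 10, 2029 is inside that window, so Umoth is at UTC+06:00.
00:45 Umoth − 6h = 18:45 UTC (rolling into the previous day, 9 June 2029).
1 February 2029 is a Thursday, so the first Monday is February 5.
1 September 2029 is a Saturday, so the first Saturday is September 1 and the fourth is September 22.
At the standard offset (UTC−10:00), 18:45 UTC − 10h = 08:45 Uman Canton standard time.
The standard-time date in Uman Canton, June 9, 2029, falls between 5 February and 22 September, so daylight saving is in effect and Uman Canton is at UTC−09:00.
18:45 UTC − 9h = 09:45 Uman Canton.

09:45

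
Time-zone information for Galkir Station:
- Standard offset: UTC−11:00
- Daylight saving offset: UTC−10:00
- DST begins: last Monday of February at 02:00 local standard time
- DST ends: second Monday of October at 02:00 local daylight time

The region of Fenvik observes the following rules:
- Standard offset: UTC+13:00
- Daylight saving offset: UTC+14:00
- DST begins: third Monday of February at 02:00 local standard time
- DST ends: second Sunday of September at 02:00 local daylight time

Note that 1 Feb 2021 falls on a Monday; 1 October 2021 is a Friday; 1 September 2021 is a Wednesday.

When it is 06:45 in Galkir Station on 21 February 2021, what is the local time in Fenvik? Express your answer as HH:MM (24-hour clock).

07:45

1 February 2021 is a Monday, so Mondays fall on 1, 8, 15, 22; the last is February 22.
1 October 2021 is a Friday, so the first Monday is October 4 and the second is October 11.
21 February 2021 does not fall between 22 February and 11 October, so daylight saving is not in effect and Galkir Station is at UTC−11:00.
06:45 Galkir Station + 11h = 17:45 UTC.
1 February 2021 is a Monday, so the first Monday is February 1 and the third is February 15.
1 September 2021 is a Wednesday, so the first Sunday is September 5 and the second is September 12.
At the standard offset (UTC+13:00), 17:45 UTC + 13h = 06:45 Fenvik standard time (rolling into the next day, 22 February 2021).
The standard-time date in Fenvik, 22 February 2021, falls between 15 February and 12 September, so daylight saving is in effect and Fenvik is at UTC+14:00.
17:45 UTC + 14h = 07:45 Fenvik (rolling into the next day, 22 February 2021).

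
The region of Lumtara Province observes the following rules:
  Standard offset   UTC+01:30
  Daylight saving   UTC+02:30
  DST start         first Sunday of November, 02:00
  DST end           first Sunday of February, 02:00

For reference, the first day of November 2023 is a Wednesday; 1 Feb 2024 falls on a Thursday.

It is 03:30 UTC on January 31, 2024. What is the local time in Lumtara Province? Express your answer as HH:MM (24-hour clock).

06:00

1 November 2023 is a Wednesday, so the first Sunday is November 5.
1 February 2024 is a Thursday, so the first Sunday is February 4.
At the standard offset (UTC+01:30), 03:30 UTC + 1h30m = 05:00 Lumtara Province standard time.
The standard-time date in Lumtara Province, January 31, 2024, lies within the daylight-saving period (5 November 2023 – 4 February 2024), so Lumtara Province is on daylight time, UTC+02:30.
03:30 UTC + 2h30m = 06:00 local.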